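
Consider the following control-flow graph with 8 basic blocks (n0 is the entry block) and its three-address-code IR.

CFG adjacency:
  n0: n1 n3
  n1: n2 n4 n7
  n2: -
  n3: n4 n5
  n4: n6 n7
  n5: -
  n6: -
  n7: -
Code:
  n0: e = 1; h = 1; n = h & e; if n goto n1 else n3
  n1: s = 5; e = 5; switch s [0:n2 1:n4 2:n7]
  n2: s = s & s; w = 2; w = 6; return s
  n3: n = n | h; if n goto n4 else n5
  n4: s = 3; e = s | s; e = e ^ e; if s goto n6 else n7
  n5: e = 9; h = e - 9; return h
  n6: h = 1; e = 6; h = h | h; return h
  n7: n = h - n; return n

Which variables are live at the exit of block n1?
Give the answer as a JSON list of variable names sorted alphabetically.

Block summaries:
  n0 def {e,h,n} use ∅
  n1 def {e,s} use ∅
  n2 def {s,w} use {s}
  n3 def {n} use {h,n}
  n4 def {e,s} use ∅
  n5 def {e,h} use ∅
  n6 def {e,h} use ∅
  n7 def {n} use {h,n}

Backward fixpoint:
  n0 li=∅ lo={h,n}
  n1 li={h,n} lo={h,n,s}
  n2 li={s} lo=∅
  n3 li={h,n} lo={h,n}
  n4 li={h,n} lo={h,n}
  n5 li=∅ lo=∅
  n6 li=∅ lo=∅
  n7 li={h,n} lo=∅

live-out(n1) = ["h", "n", "s"]

Answer: ["h", "n", "s"]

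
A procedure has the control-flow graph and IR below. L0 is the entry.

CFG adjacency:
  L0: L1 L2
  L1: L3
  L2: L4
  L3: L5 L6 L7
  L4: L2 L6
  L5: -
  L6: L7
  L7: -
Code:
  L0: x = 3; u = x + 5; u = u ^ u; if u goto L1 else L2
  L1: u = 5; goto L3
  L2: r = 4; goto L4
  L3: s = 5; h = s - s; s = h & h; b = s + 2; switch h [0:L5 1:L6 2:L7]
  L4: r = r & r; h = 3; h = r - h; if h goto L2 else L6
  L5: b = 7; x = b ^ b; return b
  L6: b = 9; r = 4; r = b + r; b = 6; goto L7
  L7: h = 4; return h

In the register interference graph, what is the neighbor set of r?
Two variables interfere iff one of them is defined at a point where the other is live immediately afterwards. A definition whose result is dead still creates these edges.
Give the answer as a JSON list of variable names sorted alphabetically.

def/use:
  L0 def {u,x} use ∅
  L1 def {u} use ∅
  L2 def {r} use ∅
  L3 def {b,h,s} use ∅
  L4 def {h,r} use {r}
  L5 def {b,x} use ∅
  L6 def {b,r} use ∅
  L7 def {h} use ∅

Liveness:
  live L0: ∅→∅
  live L1: ∅→∅
  live L2: ∅→{r}
  live L3: ∅→∅
  live L4: {r}→∅
  live L5: ∅→∅
  live L6: ∅→∅
  live L7: ∅→∅

Conflict graph:
  b↔{h,r,x}
  h↔{b,r,s}
  r↔{b,h}
  s↔{h}
  u↔∅
  x↔{b}

N(r) = ["b", "h"]

Answer: ["b", "h"]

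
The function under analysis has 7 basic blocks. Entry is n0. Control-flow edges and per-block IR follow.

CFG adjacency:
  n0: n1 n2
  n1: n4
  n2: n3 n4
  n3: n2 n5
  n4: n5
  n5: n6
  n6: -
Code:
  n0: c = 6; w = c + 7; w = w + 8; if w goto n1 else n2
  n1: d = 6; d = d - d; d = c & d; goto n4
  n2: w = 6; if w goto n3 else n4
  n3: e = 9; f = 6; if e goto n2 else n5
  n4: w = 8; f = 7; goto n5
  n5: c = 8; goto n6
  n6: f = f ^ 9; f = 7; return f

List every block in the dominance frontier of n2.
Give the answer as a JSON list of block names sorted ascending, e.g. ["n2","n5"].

Answer: ["n2", "n4", "n5"]

Working:
idom tree: n1←n0 n2←n0 n3←n2 n4←n0 n5←n0 n6←n5
Dom at joins:
  n2: preds {n0,n3}: {n0} ∩ {n0,n2,n3} = {n0}; idom=n0
  n4: preds {n1,n2}: {n0,n1} ∩ {n0,n2} = {n0}; idom=n0
  n5: preds {n3,n4}: {n0,n2,n3} ∩ {n0,n4} = {n0}; idom=n0

Frontier:
  join n2 pred n0: · stop@n0
  join n2 pred n3: n3→n2 stop@n0
  join n4 pred n1: n1 stop@n0
  join n4 pred n2: n2 stop@n0
  join n5 pred n3: n3→n2 stop@n0
  join n5 pred n4: n4 stop@n0
  n0: DF=∅
  n1: DF={n4}
  n2: DF={n2,n4,n5}
  n3: DF={n2,n5}
  n4: DF={n5}
  n5: DF=∅
  n6: DF=∅

DF(n2) = ["n2", "n4", "n5"]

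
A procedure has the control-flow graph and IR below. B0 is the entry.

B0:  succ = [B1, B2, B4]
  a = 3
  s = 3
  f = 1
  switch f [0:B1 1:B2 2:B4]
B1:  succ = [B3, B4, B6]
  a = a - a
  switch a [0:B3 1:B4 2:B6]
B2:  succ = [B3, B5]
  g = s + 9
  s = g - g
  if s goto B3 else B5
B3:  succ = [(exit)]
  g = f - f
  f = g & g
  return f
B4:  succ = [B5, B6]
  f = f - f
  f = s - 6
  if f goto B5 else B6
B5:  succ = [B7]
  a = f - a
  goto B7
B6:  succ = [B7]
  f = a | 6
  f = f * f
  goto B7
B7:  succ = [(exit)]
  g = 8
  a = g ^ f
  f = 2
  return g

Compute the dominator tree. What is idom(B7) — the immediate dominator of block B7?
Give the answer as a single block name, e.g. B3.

idom tree: B1←B0 B2←B0 B3←B0 B4←B0 B5←B0 B6←B0 B7←B0
Dom at joins:
  B3: preds {B1,B2}: {B0,B1} ∩ {B0,B2} = {B0}; idom=B0
  B4: preds {B0,B1}: {B0} ∩ {B0,B1} = {B0}; idom=B0
  B5: preds {B2,B4}: {B0,B2} ∩ {B0,B4} = {B0}; idom=B0
  B6: preds {B1,B4}: {B0,B1} ∩ {B0,B4} = {B0}; idom=B0
  B7: preds {B5,B6}: {B0,B5} ∩ {B0,B6} = {B0}; idom=B0

idom(B7) = B0

Answer: B0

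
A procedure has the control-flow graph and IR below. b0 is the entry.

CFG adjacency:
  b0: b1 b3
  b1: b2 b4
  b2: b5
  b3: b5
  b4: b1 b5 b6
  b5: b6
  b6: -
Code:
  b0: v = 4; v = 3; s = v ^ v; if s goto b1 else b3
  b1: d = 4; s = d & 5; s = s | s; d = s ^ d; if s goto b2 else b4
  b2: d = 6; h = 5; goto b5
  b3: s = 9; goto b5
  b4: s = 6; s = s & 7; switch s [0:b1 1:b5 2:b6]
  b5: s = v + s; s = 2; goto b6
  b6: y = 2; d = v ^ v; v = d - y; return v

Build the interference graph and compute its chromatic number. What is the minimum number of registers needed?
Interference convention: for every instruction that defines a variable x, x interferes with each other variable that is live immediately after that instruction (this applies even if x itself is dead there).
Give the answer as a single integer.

Per-block:
  b0: {s,v} / ∅
  b1: {d,s} / ∅
  b2: {d,h} / ∅
  b3: {s} / ∅
  b4: {s} / ∅
  b5: {s} / {s,v}
  b6: {d,v,y} / {v}

Live sets:
  b0 li=∅ lo={v}
  b1 li={v} lo={s,v}
  b2 li={s,v} lo={s,v}
  b3 li={v} lo={s,v}
  b4 li={v} lo={s,v}
  b5 li={s,v} lo={v}
  b6 li={v} lo=∅

Interfere edges:
  d: {s,v,y}
  h: {s,v}
  s: {d,h,v}
  v: {d,h,s,y}
  y: {d,v}

Chromatic number:
  lower bound: {d,s,v} mutually conflict ⇒ χ ≥ 3
  assign d→R1 h→R1 s→R2 v→R0 y→R2 — no edge inside a register ⇒ χ ≤ 3
  χ = 3

Answer: 3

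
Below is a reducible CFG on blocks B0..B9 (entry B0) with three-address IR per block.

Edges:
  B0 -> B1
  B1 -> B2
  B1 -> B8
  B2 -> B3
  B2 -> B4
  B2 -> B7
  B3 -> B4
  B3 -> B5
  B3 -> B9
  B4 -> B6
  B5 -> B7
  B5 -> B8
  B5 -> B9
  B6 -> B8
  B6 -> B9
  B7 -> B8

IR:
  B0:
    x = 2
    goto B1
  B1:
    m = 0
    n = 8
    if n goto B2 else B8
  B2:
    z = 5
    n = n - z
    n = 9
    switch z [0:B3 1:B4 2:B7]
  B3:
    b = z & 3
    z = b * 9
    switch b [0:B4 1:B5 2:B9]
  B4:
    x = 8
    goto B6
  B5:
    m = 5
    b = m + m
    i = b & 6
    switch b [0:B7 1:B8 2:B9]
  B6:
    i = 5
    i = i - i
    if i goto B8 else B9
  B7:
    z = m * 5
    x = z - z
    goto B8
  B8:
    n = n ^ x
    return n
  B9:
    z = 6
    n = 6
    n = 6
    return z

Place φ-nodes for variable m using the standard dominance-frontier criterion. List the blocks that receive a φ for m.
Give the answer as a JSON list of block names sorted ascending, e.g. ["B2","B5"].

idom tree: B1←B0 B2←B1 B3←B2 B4←B2 B5←B3 B6←B4 B7←B2 B8←B1 B9←B2
Dom∩ at merges:
  B4: preds {B2,B3}: {B0,B1,B2} ∩ {B0,B1,B2,B3} = {B0,B1,B2}; idom=B2
  B7: preds {B2,B5}: {B0,B1,B2} ∩ {B0,B1,B2,B3,B5} = {B0,B1,B2}; idom=B2
  B8: preds {B1,B5,B6,B7}: {B0,B1} ∩ {B0,B1,B2,B3,B5} ∩ {B0,B1,B2,B4,B6} ∩ {B0,B1,B2,B7} = {B0,B1}; idom=B1
  B9: preds {B3,B5,B6}: {B0,B1,B2,B3} ∩ {B0,B1,B2,B3,B5} ∩ {B0,B1,B2,B4,B6} = {B0,B1,B2}; idom=B2

Frontier:
  B4←B2: walk · to B2
  B4←B3: walk B3 to B2
  B7←B2: walk · to B2
  B7←B5: walk B5→B3 to B2
  B8←B1: walk · to B1
  B8←B5: walk B5→B3→B2 to B1
  B8←B6: walk B6→B4→B2 to B1
  B8←B7: walk B7→B2 to B1
  B9←B3: walk B3 to B2
  B9←B5: walk B5→B3 to B2
  B9←B6: walk B6→B4 to B2
  B0: DF=∅
  B1: DF=∅
  B2: DF={B8}
  B3: DF={B4,B7,B8,B9}
  B4: DF={B8,B9}
  B5: DF={B7,B8,B9}
  B6: DF={B8,B9}
  B7: DF={B8}
  B8: DF=∅
  B9: DF=∅

φ for m: defs {B1,B5}
  DF⁺ = {B7,B8,B9}

Answer: ["B7", "B8", "B9"]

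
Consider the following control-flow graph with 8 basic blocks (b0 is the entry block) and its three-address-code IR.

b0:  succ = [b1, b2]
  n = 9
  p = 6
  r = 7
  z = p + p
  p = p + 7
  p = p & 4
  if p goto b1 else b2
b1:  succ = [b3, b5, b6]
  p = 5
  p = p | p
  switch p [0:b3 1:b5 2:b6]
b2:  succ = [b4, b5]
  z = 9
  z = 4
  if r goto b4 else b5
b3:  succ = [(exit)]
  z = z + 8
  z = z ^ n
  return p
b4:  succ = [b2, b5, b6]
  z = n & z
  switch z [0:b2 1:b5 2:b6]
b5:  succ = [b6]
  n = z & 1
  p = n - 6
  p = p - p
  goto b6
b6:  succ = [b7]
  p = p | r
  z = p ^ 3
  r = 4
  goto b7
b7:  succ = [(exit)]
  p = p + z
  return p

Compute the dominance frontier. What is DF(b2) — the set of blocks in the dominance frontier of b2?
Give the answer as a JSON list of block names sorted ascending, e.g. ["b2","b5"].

idom tree: b1←b0 b2←b0 b3←b1 b4←b2 b5←b0 b6←b0 b7←b6
Dom at joins:
  b2: preds {b0,b4}: {b0} ∩ {b0,b2,b4} = {b0}; idom=b0
  b5: preds {b1,b2,b4}: {b0,b1} ∩ {b0,b2} ∩ {b0,b2,b4} = {b0}; idom=b0
  b6: preds {b1,b4,b5}: {b0,b1} ∩ {b0,b2,b4} ∩ {b0,b5} = {b0}; idom=b0

Frontier:
  join b2 pred b0: · stop@b0
  join b2 pred b4: b4→b2 stop@b0
  join b5 pred b1: b1 stop@b0
  join b5 pred b2: b2 stop@b0
  join b5 pred b4: b4→b2 stop@b0
  join b6 pred b1: b1 stop@b0
  join b6 pred b4: b4→b2 stop@b0
  join b6 pred b5: b5 stop@b0
  DF(b0)=∅
  DF(b1)={b5,b6}
  DF(b2)={b2,b5,b6}
  DF(b3)=∅
  DF(b4)={b2,b5,b6}
  DF(b5)={b6}
  DF(b6)=∅
  DF(b7)=∅

DF(b2) = ["b2", "b5", "b6"]

Answer: ["b2", "b5", "b6"]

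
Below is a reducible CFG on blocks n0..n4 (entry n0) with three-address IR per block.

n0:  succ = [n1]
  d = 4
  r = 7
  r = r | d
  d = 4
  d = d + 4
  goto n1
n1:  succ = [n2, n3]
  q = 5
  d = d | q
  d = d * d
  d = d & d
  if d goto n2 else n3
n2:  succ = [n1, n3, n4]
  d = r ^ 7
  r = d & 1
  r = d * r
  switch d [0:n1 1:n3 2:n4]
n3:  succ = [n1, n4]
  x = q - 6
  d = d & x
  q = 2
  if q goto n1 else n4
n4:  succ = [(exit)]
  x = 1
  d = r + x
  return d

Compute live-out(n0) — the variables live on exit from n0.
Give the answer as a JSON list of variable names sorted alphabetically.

Answer: ["d", "r"]

Working:
Per-block:
  n0: {d,r} / ∅
  n1: {d,q} / {d}
  n2: {d,r} / {r}
  n3: {d,q,x} / {d,q}
  n4: {d,x} / {r}

Liveness:
  n0: in=∅ out={d,r}
  n1: in={d,r} out={d,q,r}
  n2: in={q,r} out={d,q,r}
  n3: in={d,q,r} out={d,r}
  n4: in={r} out=∅

live-out(n0) = ["d", "r"]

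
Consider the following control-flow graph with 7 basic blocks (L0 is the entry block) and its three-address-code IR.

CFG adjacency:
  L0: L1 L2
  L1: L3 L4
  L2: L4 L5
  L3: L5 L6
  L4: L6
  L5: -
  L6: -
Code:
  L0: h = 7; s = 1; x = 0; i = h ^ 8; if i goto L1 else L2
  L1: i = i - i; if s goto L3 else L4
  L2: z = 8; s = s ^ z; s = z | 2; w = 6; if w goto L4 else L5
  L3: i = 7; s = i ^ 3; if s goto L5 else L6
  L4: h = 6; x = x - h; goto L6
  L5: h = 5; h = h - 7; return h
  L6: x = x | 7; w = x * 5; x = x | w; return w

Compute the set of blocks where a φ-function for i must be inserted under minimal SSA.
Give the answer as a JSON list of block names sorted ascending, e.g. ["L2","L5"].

Answer: ["L4", "L5", "L6"]

Analysis:
idom tree: L1←L0 L2←L0 L3←L1 L4←L0 L5←L0 L6←L0
Dom∩ at merges:
  L4: preds {L1,L2}: {L0,L1} ∩ {L0,L2} = {L0}; idom=L0
  L5: preds {L2,L3}: {L0,L2} ∩ {L0,L1,L3} = {L0}; idom=L0
  L6: preds {L3,L4}: {L0,L1,L3} ∩ {L0,L4} = {L0}; idom=L0

DF derivation:
  L4←L1: walk L1 to L0
  L4←L2: walk L2 to L0
  L5←L2: walk L2 to L0
  L5←L3: walk L3→L1 to L0
  L6←L3: walk L3→L1 to L0
  L6←L4: walk L4 to L0
  L0 → ∅
  L1 → {L4,L5,L6}
  L2 → {L4,L5}
  L3 → {L5,L6}
  L4 → {L6}
  L5 → ∅
  L6 → ∅

φ for i: defs {L0,L1,L3}
  DF⁺ = {L4,L5,L6}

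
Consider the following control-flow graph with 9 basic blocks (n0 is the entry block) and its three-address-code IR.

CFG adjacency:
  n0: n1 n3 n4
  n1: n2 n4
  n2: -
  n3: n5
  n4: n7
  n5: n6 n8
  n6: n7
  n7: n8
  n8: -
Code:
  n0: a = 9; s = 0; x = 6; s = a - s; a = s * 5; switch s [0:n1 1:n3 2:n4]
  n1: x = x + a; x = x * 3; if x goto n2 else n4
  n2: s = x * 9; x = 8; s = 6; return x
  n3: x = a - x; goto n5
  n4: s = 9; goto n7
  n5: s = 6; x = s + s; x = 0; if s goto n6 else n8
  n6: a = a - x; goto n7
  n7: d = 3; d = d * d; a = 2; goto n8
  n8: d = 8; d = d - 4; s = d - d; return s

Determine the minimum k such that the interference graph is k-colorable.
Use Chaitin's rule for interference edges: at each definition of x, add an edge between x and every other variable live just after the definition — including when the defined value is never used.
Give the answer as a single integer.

Answer: 3

Working:
Block summaries:
  n0 def {a,s,x} use ∅
  n1 def {x} use {a,x}
  n2 def {s,x} use {x}
  n3 def {x} use {a,x}
  n4 def {s} use ∅
  n5 def {s,x} use ∅
  n6 def {a} use {a,x}
  n7 def {a,d} use ∅
  n8 def {d,s} use ∅

Liveness:
  n0: in=∅ out={a,x}
  n1: in={a,x} out={x}
  n2: in={x} out=∅
  n3: in={a,x} out={a}
  n4: in=∅ out=∅
  n5: in={a} out={a,x}
  n6: in={a,x} out=∅
  n7: in=∅ out=∅
  n8: in=∅ out=∅

Interfere edges:
  a↔{s,x}
  d↔∅
  s↔{a,x}
  x↔{a,s}

Colouring:
  clique {a,s,x} ⇒ need ≥ 3
  3-colouring: r0={a,d}  r1={s}  r2={x}
  χ = 3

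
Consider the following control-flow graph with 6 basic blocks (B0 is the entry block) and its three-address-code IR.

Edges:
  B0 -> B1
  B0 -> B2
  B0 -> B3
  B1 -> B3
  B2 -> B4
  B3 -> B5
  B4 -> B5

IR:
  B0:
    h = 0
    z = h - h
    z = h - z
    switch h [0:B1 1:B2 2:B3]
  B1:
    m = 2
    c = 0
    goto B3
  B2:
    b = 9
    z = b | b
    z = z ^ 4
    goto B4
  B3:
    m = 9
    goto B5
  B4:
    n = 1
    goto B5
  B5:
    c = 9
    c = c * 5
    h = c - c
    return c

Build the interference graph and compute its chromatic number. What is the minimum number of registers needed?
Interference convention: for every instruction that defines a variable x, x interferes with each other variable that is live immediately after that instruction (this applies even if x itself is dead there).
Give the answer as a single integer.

Per-block:
  B0: def={h,z} ue=∅
  B1: def={c,m} ue=∅
  B2: def={b,z} ue=∅
  B3: def={m} ue=∅
  B4: def={n} ue=∅
  B5: def={c,h} ue=∅

Liveness:
  live B0: ∅→∅
  live B1: ∅→∅
  live B2: ∅→∅
  live B3: ∅→∅
  live B4: ∅→∅
  live B5: ∅→∅

Interference:
  b — ∅
  c — {h}
  h — {c,z}
  m — ∅
  n — ∅
  z — {h}

Colouring:
  lower bound: {c,h} mutually conflict ⇒ χ ≥ 2
  assign b→R0 c→R1 h→R0 m→R0 n→R0 z→R1 — no edge inside a register ⇒ χ ≤ 2
  χ = 2

Answer: 2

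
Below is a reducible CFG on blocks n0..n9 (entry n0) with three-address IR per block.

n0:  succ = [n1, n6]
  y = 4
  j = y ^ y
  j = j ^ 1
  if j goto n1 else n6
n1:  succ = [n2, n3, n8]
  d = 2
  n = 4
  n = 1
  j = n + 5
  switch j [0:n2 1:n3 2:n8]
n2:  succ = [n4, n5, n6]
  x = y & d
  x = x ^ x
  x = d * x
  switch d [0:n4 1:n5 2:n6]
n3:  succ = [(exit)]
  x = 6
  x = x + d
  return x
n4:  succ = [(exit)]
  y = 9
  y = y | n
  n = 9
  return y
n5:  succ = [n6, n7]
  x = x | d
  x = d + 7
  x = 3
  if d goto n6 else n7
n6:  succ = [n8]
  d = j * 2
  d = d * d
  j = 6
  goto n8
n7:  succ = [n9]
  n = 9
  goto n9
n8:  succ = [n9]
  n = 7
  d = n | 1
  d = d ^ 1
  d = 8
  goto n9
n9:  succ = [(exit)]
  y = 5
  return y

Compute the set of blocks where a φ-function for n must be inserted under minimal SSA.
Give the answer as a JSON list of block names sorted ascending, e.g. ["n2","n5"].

idom tree: n1←n0 n2←n1 n3←n1 n4←n2 n5←n2 n6←n0 n7←n5 n8←n0 n9←n0
Dom∩ at merges:
  n6: preds {n0,n2,n5}: {n0} ∩ {n0,n1,n2} ∩ {n0,n1,n2,n5} = {n0}; idom=n0
  n8: preds {n1,n6}: {n0,n1} ∩ {n0,n6} = {n0}; idom=n0
  n9: preds {n7,n8}: {n0,n1,n2,n5,n7} ∩ {n0,n8} = {n0}; idom=n0

DF derivation:
  join n6 pred n0: · stop@n0
  join n6 pred n2: n2→n1 stop@n0
  join n6 pred n5: n5→n2→n1 stop@n0
  join n8 pred n1: n1 stop@n0
  join n8 pred n6: n6 stop@n0
  join n9 pred n7: n7→n5→n2→n1 stop@n0
  join n9 pred n8: n8 stop@n0
  n0 → ∅
  n1 → {n6,n8,n9}
  n2 → {n6,n9}
  n3 → ∅
  n4 → ∅
  n5 → {n6,n9}
  n6 → {n8}
  n7 → {n9}
  n8 → {n9}
  n9 → ∅

φ for n: defs {n1,n4,n7,n8}
  DF⁺ = {n6,n8,n9}

Answer: ["n6", "n8", "n9"]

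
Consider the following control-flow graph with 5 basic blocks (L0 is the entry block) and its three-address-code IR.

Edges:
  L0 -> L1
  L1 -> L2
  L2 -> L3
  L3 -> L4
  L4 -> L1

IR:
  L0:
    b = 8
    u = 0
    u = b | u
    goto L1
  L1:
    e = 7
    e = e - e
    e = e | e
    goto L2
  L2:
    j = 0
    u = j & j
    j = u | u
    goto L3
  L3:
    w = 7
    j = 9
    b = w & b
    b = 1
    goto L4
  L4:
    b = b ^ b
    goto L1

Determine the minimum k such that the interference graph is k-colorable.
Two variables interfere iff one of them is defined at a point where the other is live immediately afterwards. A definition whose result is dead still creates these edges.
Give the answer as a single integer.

Answer: 3

Analysis:
def/use:
  L0: def={b,u} ue=∅
  L1: def={e} ue=∅
  L2: def={j,u} ue=∅
  L3: def={b,j,w} ue={b}
  L4: def={b} ue={b}

Liveness:
  L0 li=∅ lo={b}
  L1 li={b} lo={b}
  L2 li={b} lo={b}
  L3 li={b} lo={b}
  L4 li={b} lo={b}

Interference:
  b — {e,j,u,w}
  e — {b}
  j — {b,w}
  u — {b}
  w — {b,j}

Chromatic number:
  clique {b,j,w} ⇒ need ≥ 3
  3-colouring: R0={b}  R1={e,j,u}  R2={w}
  χ = 3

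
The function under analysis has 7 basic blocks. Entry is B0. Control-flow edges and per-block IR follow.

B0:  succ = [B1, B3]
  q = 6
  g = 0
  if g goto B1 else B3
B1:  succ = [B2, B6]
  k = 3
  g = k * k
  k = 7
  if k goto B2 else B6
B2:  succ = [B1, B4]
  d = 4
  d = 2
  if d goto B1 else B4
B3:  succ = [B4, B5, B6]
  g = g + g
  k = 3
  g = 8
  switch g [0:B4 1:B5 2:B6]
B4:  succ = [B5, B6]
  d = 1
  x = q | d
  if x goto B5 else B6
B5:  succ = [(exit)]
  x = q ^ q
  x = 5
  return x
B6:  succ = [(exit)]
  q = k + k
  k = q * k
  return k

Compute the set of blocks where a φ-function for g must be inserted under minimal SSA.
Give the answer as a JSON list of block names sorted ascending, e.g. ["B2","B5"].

Answer: ["B1", "B4", "B5", "B6"]

Analysis:
idom tree: B1←B0 B2←B1 B3←B0 B4←B0 B5←B0 B6←B0
Dom∩ at merges:
  B1: preds {B0,B2}: {B0} ∩ {B0,B1,B2} = {B0}; idom=B0
  B4: preds {B2,B3}: {B0,B1,B2} ∩ {B0,B3} = {B0}; idom=B0
  B5: preds {B3,B4}: {B0,B3} ∩ {B0,B4} = {B0}; idom=B0
  B6: preds {B1,B3,B4}: {B0,B1} ∩ {B0,B3} ∩ {B0,B4} = {B0}; idom=B0

DF derivation:
  B1←B0: walk · to B0
  B1←B2: walk B2→B1 to B0
  B4←B2: walk B2→B1 to B0
  B4←B3: walk B3 to B0
  B5←B3: walk B3 to B0
  B5←B4: walk B4 to B0
  B6←B1: walk B1 to B0
  B6←B3: walk B3 to B0
  B6←B4: walk B4 to B0
  B0 → ∅
  B1 → {B1,B4,B6}
  B2 → {B1,B4}
  B3 → {B4,B5,B6}
  B4 → {B5,B6}
  B5 → ∅
  B6 → ∅

φ for g: defs {B0,B1,B3}
  DF⁺ = {B1,B4,B5,B6}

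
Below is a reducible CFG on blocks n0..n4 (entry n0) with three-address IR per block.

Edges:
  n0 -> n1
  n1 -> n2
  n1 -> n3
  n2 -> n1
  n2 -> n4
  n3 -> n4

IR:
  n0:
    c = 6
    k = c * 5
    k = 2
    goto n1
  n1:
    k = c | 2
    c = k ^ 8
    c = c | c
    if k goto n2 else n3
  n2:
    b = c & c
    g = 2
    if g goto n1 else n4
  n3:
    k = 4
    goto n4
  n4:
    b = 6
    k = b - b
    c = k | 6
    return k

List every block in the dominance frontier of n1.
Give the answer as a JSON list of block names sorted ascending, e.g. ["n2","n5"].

idom tree: n1←n0 n2←n1 n3←n1 n4←n1
Dom∩ at merges:
  n1: preds {n0,n2}: {n0} ∩ {n0,n1,n2} = {n0}; idom=n0
  n4: preds {n2,n3}: {n0,n1,n2} ∩ {n0,n1,n3} = {n0,n1}; idom=n1

Frontier:
  n1←n0: walk · to n0
  n1←n2: walk n2→n1 to n0
  n4←n2: walk n2 to n1
  n4←n3: walk n3 to n1
  n0 → ∅
  n1 → {n1}
  n2 → {n1,n4}
  n3 → {n4}
  n4 → ∅

DF(n1) = ["n1"]

Answer: ["n1"]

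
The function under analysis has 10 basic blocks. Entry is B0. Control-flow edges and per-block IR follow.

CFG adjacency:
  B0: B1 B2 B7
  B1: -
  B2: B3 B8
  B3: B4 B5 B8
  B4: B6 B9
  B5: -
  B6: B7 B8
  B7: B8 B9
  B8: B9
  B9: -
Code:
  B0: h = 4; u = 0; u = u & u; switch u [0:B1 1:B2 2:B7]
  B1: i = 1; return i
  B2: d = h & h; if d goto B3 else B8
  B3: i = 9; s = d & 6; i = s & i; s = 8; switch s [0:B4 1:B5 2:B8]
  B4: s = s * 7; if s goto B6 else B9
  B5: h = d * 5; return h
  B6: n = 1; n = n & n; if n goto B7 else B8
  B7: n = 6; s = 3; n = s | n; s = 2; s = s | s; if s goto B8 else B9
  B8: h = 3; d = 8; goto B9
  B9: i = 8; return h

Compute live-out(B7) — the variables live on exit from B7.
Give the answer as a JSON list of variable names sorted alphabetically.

def/use:
  B0 def {h,u} use ∅
  B1 def {i} use ∅
  B2 def {d} use {h}
  B3 def {i,s} use {d}
  B4 def {s} use {s}
  B5 def {h} use {d}
  B6 def {n} use ∅
  B7 def {n,s} use ∅
  B8 def {d,h} use ∅
  B9 def {i} use {h}

Liveness:
  B0: in=∅ out={h}
  B1: in=∅ out=∅
  B2: in={h} out={d,h}
  B3: in={d,h} out={d,h,s}
  B4: in={h,s} out={h}
  B5: in={d} out=∅
  B6: in={h} out={h}
  B7: in={h} out={h}
  B8: in=∅ out={h}
  B9: in={h} out=∅

live-out(B7) = ["h"]

Answer: ["h"]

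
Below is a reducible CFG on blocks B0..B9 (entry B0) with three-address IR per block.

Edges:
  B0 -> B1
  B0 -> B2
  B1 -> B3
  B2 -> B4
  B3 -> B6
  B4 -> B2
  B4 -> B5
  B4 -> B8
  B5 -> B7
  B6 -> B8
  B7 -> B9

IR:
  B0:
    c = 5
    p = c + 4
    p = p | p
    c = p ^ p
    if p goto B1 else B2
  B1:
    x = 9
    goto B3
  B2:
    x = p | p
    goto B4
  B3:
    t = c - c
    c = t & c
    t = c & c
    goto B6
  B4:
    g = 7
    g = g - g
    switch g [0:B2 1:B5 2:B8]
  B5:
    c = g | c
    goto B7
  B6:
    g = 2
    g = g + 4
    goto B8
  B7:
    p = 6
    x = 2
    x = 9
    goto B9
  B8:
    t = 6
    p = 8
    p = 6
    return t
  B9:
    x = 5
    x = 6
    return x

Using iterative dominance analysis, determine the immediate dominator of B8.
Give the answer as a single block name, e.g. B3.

idom tree: B1←B0 B2←B0 B3←B1 B4←B2 B5←B4 B6←B3 B7←B5 B8←B0 B9←B7
Dom at joins:
  B2: preds {B0,B4}: {B0} ∩ {B0,B2,B4} = {B0}; idom=B0
  B8: preds {B4,B6}: {B0,B2,B4} ∩ {B0,B1,B3,B6} = {B0}; idom=B0

idom(B8) = B0

Answer: B0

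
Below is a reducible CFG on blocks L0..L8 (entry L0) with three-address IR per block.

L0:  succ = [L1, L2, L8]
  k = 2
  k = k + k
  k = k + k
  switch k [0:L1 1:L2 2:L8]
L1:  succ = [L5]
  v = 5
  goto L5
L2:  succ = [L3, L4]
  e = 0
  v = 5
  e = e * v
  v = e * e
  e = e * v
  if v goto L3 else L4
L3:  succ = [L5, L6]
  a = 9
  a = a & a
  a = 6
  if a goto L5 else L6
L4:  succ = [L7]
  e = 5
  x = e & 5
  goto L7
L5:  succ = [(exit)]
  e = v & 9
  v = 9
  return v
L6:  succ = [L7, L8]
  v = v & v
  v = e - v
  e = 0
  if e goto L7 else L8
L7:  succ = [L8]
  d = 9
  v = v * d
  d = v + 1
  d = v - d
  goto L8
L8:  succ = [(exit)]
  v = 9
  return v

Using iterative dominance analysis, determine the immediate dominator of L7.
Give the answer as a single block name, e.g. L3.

idom tree: L1←L0 L2←L0 L3←L2 L4←L2 L5←L0 L6←L3 L7←L2 L8←L0
Dom at joins:
  L5: preds {L1,L3}: {L0,L1} ∩ {L0,L2,L3} = {L0}; idom=L0
  L7: preds {L4,L6}: {L0,L2,L4} ∩ {L0,L2,L3,L6} = {L0,L2}; idom=L2
  L8: preds {L0,L6,L7}: {L0} ∩ {L0,L2,L3,L6} ∩ {L0,L2,L7} = {L0}; idom=L0

idom(L7) = L2

Answer: L2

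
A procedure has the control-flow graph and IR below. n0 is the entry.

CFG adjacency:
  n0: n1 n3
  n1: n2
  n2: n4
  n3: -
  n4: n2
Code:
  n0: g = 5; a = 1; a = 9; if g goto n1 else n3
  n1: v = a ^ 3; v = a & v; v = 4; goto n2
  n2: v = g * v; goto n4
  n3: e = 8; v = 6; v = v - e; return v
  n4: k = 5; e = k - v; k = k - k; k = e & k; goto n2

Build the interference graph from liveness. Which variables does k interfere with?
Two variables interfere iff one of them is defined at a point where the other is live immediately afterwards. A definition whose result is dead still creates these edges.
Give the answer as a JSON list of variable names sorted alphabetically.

Answer: ["e", "g", "v"]

Derivation:
Per-block:
  n0: {a,g} / ∅
  n1: {v} / {a}
  n2: {v} / {g,v}
  n3: {e,v} / ∅
  n4: {e,k} / {v}

Liveness:
  n0: in=∅ out={a,g}
  n1: in={a,g} out={g,v}
  n2: in={g,v} out={g,v}
  n3: in=∅ out=∅
  n4: in={g,v} out={g,v}

Interfere edges:
  a↔{g,v}
  e↔{g,k,v}
  g↔{a,e,k,v}
  k↔{e,g,v}
  v↔{a,e,g,k}

N(k) = ["e", "g", "v"]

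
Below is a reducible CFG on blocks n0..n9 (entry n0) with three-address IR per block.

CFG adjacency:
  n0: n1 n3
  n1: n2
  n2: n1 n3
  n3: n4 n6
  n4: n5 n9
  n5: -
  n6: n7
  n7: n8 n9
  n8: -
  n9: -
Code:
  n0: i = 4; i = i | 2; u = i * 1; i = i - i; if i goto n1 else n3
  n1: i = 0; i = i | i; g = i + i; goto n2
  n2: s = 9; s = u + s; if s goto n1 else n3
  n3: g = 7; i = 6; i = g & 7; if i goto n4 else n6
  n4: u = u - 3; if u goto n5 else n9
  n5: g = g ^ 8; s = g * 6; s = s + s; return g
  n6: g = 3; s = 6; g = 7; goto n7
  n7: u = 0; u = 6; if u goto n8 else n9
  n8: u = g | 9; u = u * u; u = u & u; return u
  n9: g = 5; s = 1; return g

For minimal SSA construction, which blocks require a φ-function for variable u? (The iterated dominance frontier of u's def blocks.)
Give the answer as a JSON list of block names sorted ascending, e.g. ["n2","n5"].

idom tree: n1←n0 n2←n1 n3←n0 n4←n3 n5←n4 n6←n3 n7←n6 n8←n7 n9←n3
Dom at joins:
  n1: preds {n0,n2}: {n0} ∩ {n0,n1,n2} = {n0}; idom=n0
  n3: preds {n0,n2}: {n0} ∩ {n0,n1,n2} = {n0}; idom=n0
  n9: preds {n4,n7}: {n0,n3,n4} ∩ {n0,n3,n6,n7} = {n0,n3}; idom=n3

DF derivation:
  n1←n0: walk · to n0
  n1←n2: walk n2→n1 to n0
  n3←n0: walk · to n0
  n3←n2: walk n2→n1 to n0
  n9←n4: walk n4 to n3
  n9←n7: walk n7→n6 to n3
  n0: DF=∅
  n1: DF={n1,n3}
  n2: DF={n1,n3}
  n3: DF=∅
  n4: DF={n9}
  n5: DF=∅
  n6: DF={n9}
  n7: DF={n9}
  n8: DF=∅
  n9: DF=∅

φ for u: defs {n0,n4,n7,n8}
  DF⁺ = {n9}

Answer: ["n9"]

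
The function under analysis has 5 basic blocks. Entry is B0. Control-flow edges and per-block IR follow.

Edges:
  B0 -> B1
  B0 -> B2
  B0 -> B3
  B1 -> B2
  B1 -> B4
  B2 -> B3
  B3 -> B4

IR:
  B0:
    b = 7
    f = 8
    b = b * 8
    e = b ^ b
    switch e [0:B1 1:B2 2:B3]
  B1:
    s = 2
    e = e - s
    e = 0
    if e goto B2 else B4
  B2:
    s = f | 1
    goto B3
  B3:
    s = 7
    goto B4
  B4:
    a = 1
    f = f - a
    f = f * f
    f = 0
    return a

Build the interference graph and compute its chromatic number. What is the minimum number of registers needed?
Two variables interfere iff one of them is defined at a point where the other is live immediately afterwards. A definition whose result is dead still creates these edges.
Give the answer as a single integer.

Answer: 3

Analysis:
Per-block:
  B0 def {b,e,f} use ∅
  B1 def {e,s} use {e}
  B2 def {s} use {f}
  B3 def {s} use ∅
  B4 def {a,f} use {f}

Live sets:
  B0 li=∅ lo={e,f}
  B1 li={e,f} lo={f}
  B2 li={f} lo={f}
  B3 li={f} lo={f}
  B4 li={f} lo=∅

Interfere edges:
  a↔{f}
  b↔{f}
  e↔{f,s}
  f↔{a,b,e,s}
  s↔{e,f}

Colouring:
  clique {e,f,s} ⇒ need ≥ 3
  3-colouring: c0={f}  c1={a,b,e}  c2={s}
  χ = 3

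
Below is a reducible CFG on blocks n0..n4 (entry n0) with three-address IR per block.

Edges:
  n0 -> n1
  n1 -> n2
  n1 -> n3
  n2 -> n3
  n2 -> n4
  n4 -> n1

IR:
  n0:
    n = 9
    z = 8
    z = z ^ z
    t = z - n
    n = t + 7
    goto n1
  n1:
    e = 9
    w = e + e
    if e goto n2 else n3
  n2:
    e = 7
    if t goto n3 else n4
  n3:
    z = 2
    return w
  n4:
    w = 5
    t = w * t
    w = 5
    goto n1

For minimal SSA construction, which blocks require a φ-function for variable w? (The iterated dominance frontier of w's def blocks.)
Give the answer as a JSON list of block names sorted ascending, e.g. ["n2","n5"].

idom tree: n1←n0 n2←n1 n3←n1 n4←n2
Dom∩ at merges:
  n1: preds {n0,n4}: {n0} ∩ {n0,n1,n2,n4} = {n0}; idom=n0
  n3: preds {n1,n2}: {n0,n1} ∩ {n0,n1,n2} = {n0,n1}; idom=n1

Frontier:
  n1←n0: walk · to n0
  n1←n4: walk n4→n2→n1 to n0
  n3←n1: walk · to n1
  n3←n2: walk n2 to n1
  DF(n0)=∅
  DF(n1)={n1}
  DF(n2)={n1,n3}
  DF(n3)=∅
  DF(n4)={n1}

φ for w: defs {n1,n4}
  DF⁺ = {n1}

Answer: ["n1"]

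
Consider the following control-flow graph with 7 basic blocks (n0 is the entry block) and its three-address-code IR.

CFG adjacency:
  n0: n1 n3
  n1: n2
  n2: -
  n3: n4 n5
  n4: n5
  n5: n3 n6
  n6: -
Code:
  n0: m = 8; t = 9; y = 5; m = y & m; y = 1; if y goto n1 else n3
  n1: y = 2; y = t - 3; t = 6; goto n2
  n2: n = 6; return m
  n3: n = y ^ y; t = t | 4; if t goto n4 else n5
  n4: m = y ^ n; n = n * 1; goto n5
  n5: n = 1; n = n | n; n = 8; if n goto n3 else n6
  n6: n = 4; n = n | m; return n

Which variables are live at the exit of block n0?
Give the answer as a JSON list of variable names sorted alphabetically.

Answer: ["m", "t", "y"]

Derivation:
def/use:
  n0 def {m,t,y} use ∅
  n1 def {t,y} use {t}
  n2 def {n} use {m}
  n3 def {n,t} use {t,y}
  n4 def {m,n} use {n,y}
  n5 def {n} use ∅
  n6 def {n} use {m}

Liveness:
  live n0: ∅→{m,t,y}
  live n1: {m,t}→{m}
  live n2: {m}→∅
  live n3: {m,t,y}→{m,n,t,y}
  live n4: {n,t,y}→{m,t,y}
  live n5: {m,t,y}→{m,t,y}
  live n6: {m}→∅

live-out(n0) = ["m", "t", "y"]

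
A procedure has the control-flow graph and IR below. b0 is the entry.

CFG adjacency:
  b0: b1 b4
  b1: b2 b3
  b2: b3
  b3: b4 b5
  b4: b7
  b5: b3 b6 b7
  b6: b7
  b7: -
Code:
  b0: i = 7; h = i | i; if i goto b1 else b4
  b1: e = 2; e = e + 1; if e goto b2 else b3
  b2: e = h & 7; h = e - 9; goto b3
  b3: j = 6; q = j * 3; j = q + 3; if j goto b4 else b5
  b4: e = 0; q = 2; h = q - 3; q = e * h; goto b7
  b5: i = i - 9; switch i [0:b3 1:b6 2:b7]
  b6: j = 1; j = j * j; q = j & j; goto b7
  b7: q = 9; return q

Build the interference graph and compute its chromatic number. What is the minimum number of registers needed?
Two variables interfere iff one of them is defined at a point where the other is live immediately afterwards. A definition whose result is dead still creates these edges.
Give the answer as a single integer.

Answer: 3

Analysis:
def/use:
  b0: def={h,i} ue=∅
  b1: def={e} ue=∅
  b2: def={e,h} ue={h}
  b3: def={j,q} ue=∅
  b4: def={e,h,q} ue=∅
  b5: def={i} ue={i}
  b6: def={j,q} ue=∅
  b7: def={q} ue=∅

Liveness:
  b0 li=∅ lo={h,i}
  b1 li={h,i} lo={h,i}
  b2 li={h,i} lo={i}
  b3 li={i} lo={i}
  b4 li=∅ lo=∅
  b5 li={i} lo={i}
  b6 li=∅ lo=∅
  b7 li=∅ lo=∅

Interfere edges:
  e: {h,i,q}
  h: {e,i}
  i: {e,h,j,q}
  j: {i}
  q: {e,i}

Colouring:
  {e,h,i} pairwise interfere (3-clique) ⇒ χ ≥ 3
  assign e→c1 h→c2 i→c0 j→c1 q→c2 — no edge inside a register ⇒ χ ≤ 3
  χ = 3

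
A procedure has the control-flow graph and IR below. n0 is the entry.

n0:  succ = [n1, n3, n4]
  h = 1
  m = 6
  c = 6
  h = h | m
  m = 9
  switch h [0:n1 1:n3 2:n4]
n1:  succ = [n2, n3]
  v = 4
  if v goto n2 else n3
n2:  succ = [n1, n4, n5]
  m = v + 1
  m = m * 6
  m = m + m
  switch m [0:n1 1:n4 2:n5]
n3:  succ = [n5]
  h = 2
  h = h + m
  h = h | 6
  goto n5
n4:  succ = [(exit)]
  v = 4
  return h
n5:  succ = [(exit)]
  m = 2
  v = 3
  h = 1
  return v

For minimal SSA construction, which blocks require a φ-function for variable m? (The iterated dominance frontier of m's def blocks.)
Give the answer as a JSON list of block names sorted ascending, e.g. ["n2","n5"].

idom tree: n1←n0 n2←n1 n3←n0 n4←n0 n5←n0
Dom at joins:
  n1: preds {n0,n2}: {n0} ∩ {n0,n1,n2} = {n0}; idom=n0
  n3: preds {n0,n1}: {n0} ∩ {n0,n1} = {n0}; idom=n0
  n4: preds {n0,n2}: {n0} ∩ {n0,n1,n2} = {n0}; idom=n0
  n5: preds {n2,n3}: {n0,n1,n2} ∩ {n0,n3} = {n0}; idom=n0

Frontier:
  n1←n0: walk · to n0
  n1←n2: walk n2→n1 to n0
  n3←n0: walk · to n0
  n3←n1: walk n1 to n0
  n4←n0: walk · to n0
  n4←n2: walk n2→n1 to n0
  n5←n2: walk n2→n1 to n0
  n5←n3: walk n3 to n0
  n0: DF=∅
  n1: DF={n1,n3,n4,n5}
  n2: DF={n1,n4,n5}
  n3: DF={n5}
  n4: DF=∅
  n5: DF=∅

φ for m: defs {n0,n2,n5}
  DF⁺ = {n1,n3,n4,n5}

Answer: ["n1", "n3", "n4", "n5"]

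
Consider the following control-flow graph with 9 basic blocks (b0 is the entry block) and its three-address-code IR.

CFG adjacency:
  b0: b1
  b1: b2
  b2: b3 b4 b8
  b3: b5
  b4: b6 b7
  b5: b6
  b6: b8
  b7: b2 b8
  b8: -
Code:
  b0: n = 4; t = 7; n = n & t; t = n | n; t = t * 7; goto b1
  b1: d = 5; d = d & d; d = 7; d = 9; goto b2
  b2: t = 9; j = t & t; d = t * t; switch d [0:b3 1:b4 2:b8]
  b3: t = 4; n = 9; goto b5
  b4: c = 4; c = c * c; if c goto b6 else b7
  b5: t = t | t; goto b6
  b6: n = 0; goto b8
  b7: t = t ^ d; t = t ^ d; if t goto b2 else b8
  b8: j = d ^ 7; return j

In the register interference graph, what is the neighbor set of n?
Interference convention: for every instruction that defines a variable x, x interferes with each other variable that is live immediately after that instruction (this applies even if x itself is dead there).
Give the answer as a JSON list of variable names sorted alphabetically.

def/use:
  b0: def={n,t} ue=∅
  b1: def={d} ue=∅
  b2: def={d,j,t} ue=∅
  b3: def={n,t} ue=∅
  b4: def={c} ue=∅
  b5: def={t} ue={t}
  b6: def={n} ue=∅
  b7: def={t} ue={d,t}
  b8: def={j} ue={d}

Live sets:
  b0 li=∅ lo=∅
  b1 li=∅ lo=∅
  b2 li=∅ lo={d,t}
  b3 li={d} lo={d,t}
  b4 li={d,t} lo={d,t}
  b5 li={d,t} lo={d}
  b6 li={d} lo={d}
  b7 li={d,t} lo={d}
  b8 li={d} lo=∅

Interfere edges:
  c↔{d,t}
  d↔{c,n,t}
  j↔{t}
  n↔{d,t}
  t↔{c,d,j,n}

N(n) = ["d", "t"]

Answer: ["d", "t"]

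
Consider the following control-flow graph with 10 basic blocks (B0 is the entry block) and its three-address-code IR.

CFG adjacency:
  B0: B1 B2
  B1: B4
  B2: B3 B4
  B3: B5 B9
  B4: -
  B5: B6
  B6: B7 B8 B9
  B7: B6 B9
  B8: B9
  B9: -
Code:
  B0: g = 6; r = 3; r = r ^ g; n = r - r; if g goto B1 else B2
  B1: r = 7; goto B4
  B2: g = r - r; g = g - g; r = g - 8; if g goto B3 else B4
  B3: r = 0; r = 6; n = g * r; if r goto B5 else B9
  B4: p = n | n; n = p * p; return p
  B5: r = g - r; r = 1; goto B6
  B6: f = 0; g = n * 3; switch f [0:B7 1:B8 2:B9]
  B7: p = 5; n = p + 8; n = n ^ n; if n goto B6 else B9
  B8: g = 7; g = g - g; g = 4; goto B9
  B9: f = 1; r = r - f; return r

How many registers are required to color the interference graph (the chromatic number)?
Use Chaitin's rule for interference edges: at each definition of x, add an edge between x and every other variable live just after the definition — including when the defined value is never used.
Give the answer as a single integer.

Answer: 4

Working:
def/use:
  B0 def {g,n,r} use ∅
  B1 def {r} use ∅
  B2 def {g,r} use {r}
  B3 def {n,r} use {g}
  B4 def {n,p} use {n}
  B5 def {r} use {g,r}
  B6 def {f,g} use {n}
  B7 def {n,p} use ∅
  B8 def {g} use ∅
  B9 def {f,r} use {r}

Liveness:
  B0 li=∅ lo={n,r}
  B1 li={n} lo={n}
  B2 li={n,r} lo={g,n}
  B3 li={g} lo={g,n,r}
  B4 li={n} lo=∅
  B5 li={g,n,r} lo={n,r}
  B6 li={n,r} lo={r}
  B7 li={r} lo={n,r}
  B8 li={r} lo={r}
  B9 li={r} lo=∅

Conflict graph:
  f: {g,n,r}
  g: {f,n,r}
  n: {f,g,p,r}
  p: {n,r}
  r: {f,g,n,p}

Colouring:
  clique {f,g,n,r} ⇒ need ≥ 4
  assign f→c2 g→c3 n→c0 p→c2 r→c1 — no edge inside a register ⇒ χ ≤ 4
  χ = 4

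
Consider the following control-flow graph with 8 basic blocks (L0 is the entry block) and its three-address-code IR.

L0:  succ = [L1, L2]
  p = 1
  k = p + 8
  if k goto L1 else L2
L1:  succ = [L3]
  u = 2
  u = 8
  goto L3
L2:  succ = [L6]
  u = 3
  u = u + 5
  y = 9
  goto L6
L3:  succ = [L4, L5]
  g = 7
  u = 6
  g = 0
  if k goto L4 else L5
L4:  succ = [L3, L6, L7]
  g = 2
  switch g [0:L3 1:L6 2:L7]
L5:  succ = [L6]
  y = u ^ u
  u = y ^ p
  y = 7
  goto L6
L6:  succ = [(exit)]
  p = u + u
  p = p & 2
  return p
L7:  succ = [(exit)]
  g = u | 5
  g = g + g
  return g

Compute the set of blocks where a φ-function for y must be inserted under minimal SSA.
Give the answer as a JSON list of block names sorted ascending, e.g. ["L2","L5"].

idom tree: L1←L0 L2←L0 L3←L1 L4←L3 L5←L3 L6←L0 L7←L4
Dom∩ at merges:
  L3: preds {L1,L4}: {L0,L1} ∩ {L0,L1,L3,L4} = {L0,L1}; idom=L1
  L6: preds {L2,L4,L5}: {L0,L2} ∩ {L0,L1,L3,L4} ∩ {L0,L1,L3,L5} = {L0}; idom=L0

DF derivation:
  L3←L1: walk · to L1
  L3←L4: walk L4→L3 to L1
  L6←L2: walk L2 to L0
  L6←L4: walk L4→L3→L1 to L0
  L6←L5: walk L5→L3→L1 to L0
  DF(L0)=∅
  DF(L1)={L6}
  DF(L2)={L6}
  DF(L3)={L3,L6}
  DF(L4)={L3,L6}
  DF(L5)={L6}
  DF(L6)=∅
  DF(L7)=∅

φ for y: defs {L2,L5}
  DF⁺ = {L6}

Answer: ["L6"]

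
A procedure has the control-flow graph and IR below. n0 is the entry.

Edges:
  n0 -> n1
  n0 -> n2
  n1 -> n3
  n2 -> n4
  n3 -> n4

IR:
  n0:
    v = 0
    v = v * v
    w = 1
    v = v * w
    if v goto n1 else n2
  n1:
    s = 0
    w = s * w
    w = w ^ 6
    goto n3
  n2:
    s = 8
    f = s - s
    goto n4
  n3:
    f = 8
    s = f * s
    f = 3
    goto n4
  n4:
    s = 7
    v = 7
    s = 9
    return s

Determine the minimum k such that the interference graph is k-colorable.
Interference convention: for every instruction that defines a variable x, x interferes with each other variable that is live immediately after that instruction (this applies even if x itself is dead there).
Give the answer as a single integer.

def/use:
  n0: {v,w} / ∅
  n1: {s,w} / {w}
  n2: {f,s} / ∅
  n3: {f,s} / {s}
  n4: {s,v} / ∅

Live sets:
  n0 li=∅ lo={w}
  n1 li={w} lo={s}
  n2 li=∅ lo=∅
  n3 li={s} lo=∅
  n4 li=∅ lo=∅

Interference:
  f: {s}
  s: {f,w}
  v: {w}
  w: {s,v}

Registers:
  lower bound: {f,s} mutually conflict ⇒ χ ≥ 2
  assign f→c1 s→c0 v→c0 w→c1 — no edge inside a register ⇒ χ ≤ 2
  χ = 2

Answer: 2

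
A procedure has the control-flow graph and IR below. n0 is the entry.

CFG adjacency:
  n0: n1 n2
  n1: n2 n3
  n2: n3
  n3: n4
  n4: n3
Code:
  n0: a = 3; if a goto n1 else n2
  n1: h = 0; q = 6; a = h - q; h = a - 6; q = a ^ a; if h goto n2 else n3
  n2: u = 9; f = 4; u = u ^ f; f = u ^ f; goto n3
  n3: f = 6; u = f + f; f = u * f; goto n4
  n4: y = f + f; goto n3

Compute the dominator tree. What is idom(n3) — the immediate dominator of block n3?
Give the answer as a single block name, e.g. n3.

idom tree: n1←n0 n2←n0 n3←n0 n4←n3
Dom∩ at merges:
  n2: preds {n0,n1}: {n0} ∩ {n0,n1} = {n0}; idom=n0
  n3: preds {n1,n2,n4}: {n0,n1} ∩ {n0,n2} ∩ {n0,n3,n4} = {n0}; idom=n0

idom(n3) = n0

Answer: n0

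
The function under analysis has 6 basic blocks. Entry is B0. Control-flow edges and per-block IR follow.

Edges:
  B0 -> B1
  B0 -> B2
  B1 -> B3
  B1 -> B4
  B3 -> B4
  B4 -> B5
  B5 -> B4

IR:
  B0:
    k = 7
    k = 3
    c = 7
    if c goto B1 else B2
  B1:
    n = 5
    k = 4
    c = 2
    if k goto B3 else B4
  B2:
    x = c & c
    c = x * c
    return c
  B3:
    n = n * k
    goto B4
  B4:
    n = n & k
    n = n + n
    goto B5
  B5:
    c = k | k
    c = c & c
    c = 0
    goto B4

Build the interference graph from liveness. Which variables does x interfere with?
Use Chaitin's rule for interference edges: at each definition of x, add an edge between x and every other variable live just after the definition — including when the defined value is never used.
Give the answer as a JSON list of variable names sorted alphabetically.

Answer: ["c"]

Working:
def/use:
  B0 def {c,k} use ∅
  B1 def {c,k,n} use ∅
  B2 def {c,x} use {c}
  B3 def {n} use {k,n}
  B4 def {n} use {k,n}
  B5 def {c} use {k}

Liveness:
  live B0: ∅→{c}
  live B1: ∅→{k,n}
  live B2: {c}→∅
  live B3: {k,n}→{k,n}
  live B4: {k,n}→{k,n}
  live B5: {k,n}→{k,n}

Conflict graph:
  c: {k,n,x}
  k: {c,n}
  n: {c,k}
  x: {c}

N(x) = ["c"]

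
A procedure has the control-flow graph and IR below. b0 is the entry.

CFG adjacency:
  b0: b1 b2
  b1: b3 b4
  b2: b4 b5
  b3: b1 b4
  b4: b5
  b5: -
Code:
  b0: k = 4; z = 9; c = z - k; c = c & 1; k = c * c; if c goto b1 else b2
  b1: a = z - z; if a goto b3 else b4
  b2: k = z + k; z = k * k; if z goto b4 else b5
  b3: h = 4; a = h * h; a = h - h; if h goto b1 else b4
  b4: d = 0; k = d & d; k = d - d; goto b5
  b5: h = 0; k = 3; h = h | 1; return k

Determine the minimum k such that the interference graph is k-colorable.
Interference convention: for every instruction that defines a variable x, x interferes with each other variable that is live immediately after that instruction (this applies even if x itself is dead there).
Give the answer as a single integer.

Answer: 3

Derivation:
def/use:
  b0: {c,k,z} / ∅
  b1: {a} / {z}
  b2: {k,z} / {k,z}
  b3: {a,h} / ∅
  b4: {d,k} / ∅
  b5: {h,k} / ∅

Live sets:
  b0: in=∅ out={k,z}
  b1: in={z} out={z}
  b2: in={k,z} out=∅
  b3: in={z} out={z}
  b4: in=∅ out=∅
  b5: in=∅ out=∅

Conflict graph:
  a: {h,z}
  c: {k,z}
  d: {k}
  h: {a,k,z}
  k: {c,d,h,z}
  z: {a,c,h,k}

Registers:
  clique {a,h,z} ⇒ need ≥ 3
  assign a→c0 c→c2 d→c1 h→c2 k→c0 z→c1 — no edge inside a register ⇒ χ ≤ 3
  χ = 3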